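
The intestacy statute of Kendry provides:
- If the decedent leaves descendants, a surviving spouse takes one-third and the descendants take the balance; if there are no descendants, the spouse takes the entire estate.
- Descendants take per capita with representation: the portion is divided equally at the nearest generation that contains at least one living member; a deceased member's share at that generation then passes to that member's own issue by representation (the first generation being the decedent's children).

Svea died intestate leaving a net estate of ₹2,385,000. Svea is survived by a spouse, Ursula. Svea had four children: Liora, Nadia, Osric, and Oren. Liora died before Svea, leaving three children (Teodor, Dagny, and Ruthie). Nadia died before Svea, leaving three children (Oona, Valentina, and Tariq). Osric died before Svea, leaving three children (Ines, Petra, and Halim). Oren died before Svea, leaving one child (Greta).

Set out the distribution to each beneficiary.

Ursula takes one-third of ₹2,385,000 = ₹795,000. The remaining ₹1,590,000 passes to the descendants.
No child survives, so the initial division is made at the grandchildren's generation.
The descendants' portion (₹1,590,000) is divided into 10 shares of ₹159,000: Teodor, Dagny, Ruthie, Oona, Valentina, Tariq, Ines, Petra, Halim, and Greta each take ₹159,000.

Ursula: ₹795,000; Teodor: ₹159,000; Dagny: ₹159,000; Ruthie: ₹159,000; Oona: ₹159,000; Valentina: ₹159,000; Tariq: ₹159,000; Ines: ₹159,000; Petra: ₹159,000; Halim: ₹159,000; Greta: ₹159,000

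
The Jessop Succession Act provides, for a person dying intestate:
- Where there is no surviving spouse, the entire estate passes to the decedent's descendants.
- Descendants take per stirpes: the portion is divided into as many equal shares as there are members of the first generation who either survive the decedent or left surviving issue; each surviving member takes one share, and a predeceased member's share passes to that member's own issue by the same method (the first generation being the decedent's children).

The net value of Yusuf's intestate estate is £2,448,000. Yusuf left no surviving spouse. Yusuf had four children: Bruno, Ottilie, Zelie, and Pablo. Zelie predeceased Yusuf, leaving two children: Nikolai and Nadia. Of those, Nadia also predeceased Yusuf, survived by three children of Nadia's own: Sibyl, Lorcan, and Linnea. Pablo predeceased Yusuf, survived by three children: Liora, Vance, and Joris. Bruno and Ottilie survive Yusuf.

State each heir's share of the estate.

The entire £2,448,000 passes to the descendants.
That amount (£2,448,000) is divided into 4 shares of £612,000: Bruno and Ottilie each take £612,000; Zelie's £612,000 share passes to Zelie's issue; Pablo's £612,000 share passes to Pablo's issue.
Zelie's share (£612,000) is divided into 2 shares of £306,000: Nikolai takes £306,000; Nadia's £306,000 share passes to Nadia's issue.
Nadia's share (£306,000) is divided into 3 shares of £102,000: Sibyl, Lorcan, and Linnea each take £102,000.
Pablo's share (£612,000) is divided into 3 shares of £204,000: Liora, Vance, and Joris each take £204,000.

Bruno: £612,000; Ottilie: £612,000; Nikolai: £306,000; Sibyl: £102,000; Lorcan: £102,000; Linnea: £102,000; Liora: £204,000; Vance: £204,000; Joris: £204,000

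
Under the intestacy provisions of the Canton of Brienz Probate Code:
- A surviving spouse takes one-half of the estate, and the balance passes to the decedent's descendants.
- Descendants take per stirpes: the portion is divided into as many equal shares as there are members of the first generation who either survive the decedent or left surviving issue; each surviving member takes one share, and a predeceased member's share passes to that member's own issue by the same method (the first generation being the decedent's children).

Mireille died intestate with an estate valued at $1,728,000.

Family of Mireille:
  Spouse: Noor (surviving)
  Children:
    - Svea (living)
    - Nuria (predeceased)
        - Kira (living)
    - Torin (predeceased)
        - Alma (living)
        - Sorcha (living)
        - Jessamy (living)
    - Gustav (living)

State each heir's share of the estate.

Noor: $864,000; Svea: $216,000; Kira: $216,000; Alma: $72,000; Sorcha: $72,000; Jessamy: $72,000; Gustav: $216,000

Noor takes one-half of $1,728,000 = $864,000. The remaining $864,000 passes to the descendants.
The descendants' portion ($864,000) is divided into 4 shares of $216,000: Svea and Gustav each take $216,000; Nuria's $216,000 share passes to Nuria's issue; Torin's $216,000 share passes to Torin's issue.
Nuria's share ($216,000) passes entirely to Kira.
Torin's share ($216,000) is divided into 3 shares of $72,000: Alma, Sorcha, and Jessamy each take $72,000.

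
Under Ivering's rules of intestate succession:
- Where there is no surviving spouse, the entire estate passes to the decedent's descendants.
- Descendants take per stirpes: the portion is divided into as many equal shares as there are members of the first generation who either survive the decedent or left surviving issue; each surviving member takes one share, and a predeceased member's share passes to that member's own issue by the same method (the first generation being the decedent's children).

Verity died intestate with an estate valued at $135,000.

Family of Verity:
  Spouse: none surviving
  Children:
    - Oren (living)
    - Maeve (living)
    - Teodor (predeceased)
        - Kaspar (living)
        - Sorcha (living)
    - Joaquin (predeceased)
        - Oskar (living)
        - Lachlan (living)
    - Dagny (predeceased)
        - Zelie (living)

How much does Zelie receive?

The entire $135,000 passes to the descendants.
That amount ($135,000) is divided into 5 shares of $27,000: Oren and Maeve each take $27,000; Teodor's $27,000 share passes to Teodor's issue; Joaquin's $27,000 share passes to Joaquin's issue; Dagny's $27,000 share passes to Dagny's issue.
Teodor's share ($27,000) is divided into 2 shares of $13,500: Kaspar and Sorcha each take $13,500.
Joaquin's share ($27,000) is divided into 2 shares of $13,500: Oskar and Lachlan each take $13,500.
Dagny's share ($27,000) passes entirely to Zelie.

Zelie receives $27,000.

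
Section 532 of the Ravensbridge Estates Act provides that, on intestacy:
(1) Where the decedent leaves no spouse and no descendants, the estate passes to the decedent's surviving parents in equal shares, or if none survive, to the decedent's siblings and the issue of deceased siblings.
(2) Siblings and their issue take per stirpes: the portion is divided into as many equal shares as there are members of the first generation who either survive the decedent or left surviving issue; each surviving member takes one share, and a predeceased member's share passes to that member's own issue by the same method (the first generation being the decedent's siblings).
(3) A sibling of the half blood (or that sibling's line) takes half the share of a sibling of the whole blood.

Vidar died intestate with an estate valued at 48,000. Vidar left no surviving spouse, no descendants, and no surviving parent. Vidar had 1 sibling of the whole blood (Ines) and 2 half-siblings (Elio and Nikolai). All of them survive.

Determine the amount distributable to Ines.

Ines receives 24,000.

The entire 48,000 passes to the siblings and their issue.
Counting each half-blood sibling's line as half a unit, there are 2 units in 48,000, so one unit is 24,000. Whole-blood lines (Ines) take 24,000 each; half-blood lines (Elio and Nikolai) take 12,000 each.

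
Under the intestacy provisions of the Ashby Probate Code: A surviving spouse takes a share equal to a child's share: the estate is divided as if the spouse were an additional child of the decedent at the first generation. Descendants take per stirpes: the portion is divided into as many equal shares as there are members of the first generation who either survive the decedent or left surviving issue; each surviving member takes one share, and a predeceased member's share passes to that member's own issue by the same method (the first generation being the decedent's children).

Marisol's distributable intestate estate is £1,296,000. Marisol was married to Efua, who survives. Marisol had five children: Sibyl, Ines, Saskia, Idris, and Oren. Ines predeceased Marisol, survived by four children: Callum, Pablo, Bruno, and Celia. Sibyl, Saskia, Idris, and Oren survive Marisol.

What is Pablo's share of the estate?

Pablo receives £54,000.

The spouse counts as an additional share at the children's level, so there are 6 primary shares of £216,000. Efua takes one such share (£216,000).
The children's combined portion (£1,080,000) is divided into 5 shares of £216,000: Sibyl, Saskia, Idris, and Oren each take £216,000; Ines's £216,000 share passes to Ines's issue.
Ines's share (£216,000) is divided into 4 shares of £54,000: Callum, Pablo, Bruno, and Celia each take £54,000.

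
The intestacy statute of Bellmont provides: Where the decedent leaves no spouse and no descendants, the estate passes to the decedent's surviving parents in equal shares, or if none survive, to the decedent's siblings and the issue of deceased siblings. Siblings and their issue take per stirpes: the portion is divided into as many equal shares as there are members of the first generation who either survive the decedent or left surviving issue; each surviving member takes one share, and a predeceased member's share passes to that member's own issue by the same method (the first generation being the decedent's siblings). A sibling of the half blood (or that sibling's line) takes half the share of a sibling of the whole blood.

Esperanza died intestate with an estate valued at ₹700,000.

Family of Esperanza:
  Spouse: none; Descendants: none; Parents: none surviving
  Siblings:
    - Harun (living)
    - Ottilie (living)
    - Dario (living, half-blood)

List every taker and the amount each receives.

Harun: ₹280,000; Ottilie: ₹280,000; Dario: ₹140,000

The entire ₹700,000 passes to the siblings and their issue.
Counting each half-blood sibling's line as half a unit, there are 5/2 units in ₹700,000, so one unit is ₹280,000. Whole-blood lines (Harun and Ottilie) take ₹280,000 each; half-blood lines (Dario) take ₹140,000 each.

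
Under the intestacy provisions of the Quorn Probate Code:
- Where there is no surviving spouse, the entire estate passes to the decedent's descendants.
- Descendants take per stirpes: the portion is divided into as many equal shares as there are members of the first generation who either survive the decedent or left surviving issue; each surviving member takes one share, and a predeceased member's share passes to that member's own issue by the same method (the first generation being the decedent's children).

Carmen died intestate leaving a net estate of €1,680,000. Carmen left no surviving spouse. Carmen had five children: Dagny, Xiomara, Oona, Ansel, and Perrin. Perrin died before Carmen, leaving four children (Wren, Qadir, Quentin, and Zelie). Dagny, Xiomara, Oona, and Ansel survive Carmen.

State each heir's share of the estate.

Dagny: €336,000; Xiomara: €336,000; Oona: €336,000; Ansel: €336,000; Wren: €84,000; Qadir: €84,000; Quentin: €84,000; Zelie: €84,000

The entire €1,680,000 passes to the descendants.
That amount (€1,680,000) is divided into 5 shares of €336,000: Dagny, Xiomara, Oona, and Ansel each take €336,000; Perrin's €336,000 share passes to Perrin's issue.
Perrin's share (€336,000) is divided into 4 shares of €84,000: Wren, Qadir, Quentin, and Zelie each take €84,000.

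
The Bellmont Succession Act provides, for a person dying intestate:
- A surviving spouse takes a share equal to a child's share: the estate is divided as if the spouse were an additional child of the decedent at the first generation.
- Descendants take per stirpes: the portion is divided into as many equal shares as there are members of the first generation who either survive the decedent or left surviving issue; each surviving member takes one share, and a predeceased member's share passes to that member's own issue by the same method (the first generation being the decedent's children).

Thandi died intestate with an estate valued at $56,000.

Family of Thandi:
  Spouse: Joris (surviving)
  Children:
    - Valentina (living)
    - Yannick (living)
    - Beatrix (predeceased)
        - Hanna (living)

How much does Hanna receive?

The spouse counts as an additional share at the children's level, so there are 4 primary shares of $14,000. Joris takes one such share ($14,000).
The children's combined portion ($42,000) is divided into 3 shares of $14,000: Valentina and Yannick each take $14,000; Beatrix's $14,000 share passes to Beatrix's issue.
Beatrix's share ($14,000) passes entirely to Hanna.

Hanna receives $14,000.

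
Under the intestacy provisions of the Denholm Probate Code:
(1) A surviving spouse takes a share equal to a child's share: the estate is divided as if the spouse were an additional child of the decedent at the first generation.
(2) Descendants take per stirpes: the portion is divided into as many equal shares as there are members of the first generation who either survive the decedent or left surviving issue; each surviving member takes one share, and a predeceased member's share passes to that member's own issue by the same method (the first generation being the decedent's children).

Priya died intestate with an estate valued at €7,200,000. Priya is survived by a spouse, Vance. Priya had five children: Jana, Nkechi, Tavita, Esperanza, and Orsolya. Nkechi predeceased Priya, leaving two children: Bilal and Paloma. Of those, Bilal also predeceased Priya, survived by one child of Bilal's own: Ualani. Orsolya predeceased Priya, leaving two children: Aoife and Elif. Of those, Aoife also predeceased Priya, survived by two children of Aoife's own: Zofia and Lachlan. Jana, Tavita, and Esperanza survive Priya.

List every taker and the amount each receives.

Vance: €1,200,000; Jana: €1,200,000; Ualani: €600,000; Paloma: €600,000; Tavita: €1,200,000; Esperanza: €1,200,000; Zofia: €300,000; Lachlan: €300,000; Elif: €600,000

The spouse counts as an additional share at the children's level, so there are 6 primary shares of €1,200,000. Vance takes one such share (€1,200,000).
The children's combined portion (€6,000,000) is divided into 5 shares of €1,200,000: Jana, Tavita, and Esperanza each take €1,200,000; Nkechi's €1,200,000 share passes to Nkechi's issue; Orsolya's €1,200,000 share passes to Orsolya's issue.
Nkechi's share (€1,200,000) is divided into 2 shares of €600,000: Paloma takes €600,000; Bilal's €600,000 share passes to Bilal's issue.
Bilal's share (€600,000) passes entirely to Ualani.
Orsolya's share (€1,200,000) is divided into 2 shares of €600,000: Elif takes €600,000; Aoife's €600,000 share passes to Aoife's issue.
Aoife's share (€600,000) is divided into 2 shares of €300,000: Zofia and Lachlan each take €300,000.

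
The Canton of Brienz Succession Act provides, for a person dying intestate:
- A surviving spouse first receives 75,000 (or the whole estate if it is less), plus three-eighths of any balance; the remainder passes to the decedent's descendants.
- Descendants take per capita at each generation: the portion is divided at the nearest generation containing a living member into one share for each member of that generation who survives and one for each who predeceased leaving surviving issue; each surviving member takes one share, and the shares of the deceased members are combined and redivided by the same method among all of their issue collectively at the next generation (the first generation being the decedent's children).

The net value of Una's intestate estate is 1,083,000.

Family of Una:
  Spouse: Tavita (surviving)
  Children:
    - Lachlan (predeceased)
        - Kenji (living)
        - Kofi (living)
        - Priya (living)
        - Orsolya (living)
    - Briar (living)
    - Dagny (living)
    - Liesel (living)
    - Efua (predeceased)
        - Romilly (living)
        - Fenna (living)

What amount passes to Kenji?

Kenji receives 42,000.

Tavita first takes 75,000, leaving a balance of 1,008,000. Tavita then takes three-eighths of the balance (378,000), for a total of 453,000. The remaining 630,000 passes to the descendants.
The descendants' portion (630,000) is divided at the children's generation into 5 shares of 126,000. Briar, Dagny, and Liesel each take 126,000. The 2 shares of the deceased (Lachlan and Efua) are combined into a pool of 252,000.
That pool (252,000) is divided at the grandchildren's generation equally among Kenji, Kofi, Priya, Orsolya, Romilly, and Fenna: 42,000 each.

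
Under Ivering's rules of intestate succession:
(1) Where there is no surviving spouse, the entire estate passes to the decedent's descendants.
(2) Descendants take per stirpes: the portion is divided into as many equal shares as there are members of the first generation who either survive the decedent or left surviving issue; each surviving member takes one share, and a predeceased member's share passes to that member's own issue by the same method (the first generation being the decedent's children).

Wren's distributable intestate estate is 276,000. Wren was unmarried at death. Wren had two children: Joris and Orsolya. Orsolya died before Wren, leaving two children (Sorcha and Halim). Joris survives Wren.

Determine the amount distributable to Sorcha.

The entire 276,000 passes to the descendants.
That amount (276,000) is divided into 2 shares of 138,000: Joris takes 138,000; Orsolya's 138,000 share passes to Orsolya's issue.
Orsolya's share (138,000) is divided into 2 shares of 69,000: Sorcha and Halim each take 69,000.

Sorcha receives 69,000.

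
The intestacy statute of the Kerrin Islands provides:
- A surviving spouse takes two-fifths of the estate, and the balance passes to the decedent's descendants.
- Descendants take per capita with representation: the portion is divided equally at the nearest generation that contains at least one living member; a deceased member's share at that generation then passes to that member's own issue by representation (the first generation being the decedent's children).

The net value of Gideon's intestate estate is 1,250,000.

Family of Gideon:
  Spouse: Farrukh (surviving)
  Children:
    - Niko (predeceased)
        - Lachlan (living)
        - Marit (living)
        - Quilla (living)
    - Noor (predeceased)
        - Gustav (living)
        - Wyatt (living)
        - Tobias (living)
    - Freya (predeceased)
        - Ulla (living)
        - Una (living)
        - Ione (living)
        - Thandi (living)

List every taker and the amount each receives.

Farrukh takes two-fifths of 1,250,000 = 500,000. The remaining 750,000 passes to the descendants.
No child survives, so the initial division is made at the grandchildren's generation.
The descendants' portion (750,000) is divided into 10 shares of 75,000: Lachlan, Marit, Quilla, Gustav, Wyatt, Tobias, Ulla, Una, Ione, and Thandi each take 75,000.

Farrukh: 500,000; Lachlan: 75,000; Marit: 75,000; Quilla: 75,000; Gustav: 75,000; Wyatt: 75,000; Tobias: 75,000; Ulla: 75,000; Una: 75,000; Ione: 75,000; Thandi: 75,000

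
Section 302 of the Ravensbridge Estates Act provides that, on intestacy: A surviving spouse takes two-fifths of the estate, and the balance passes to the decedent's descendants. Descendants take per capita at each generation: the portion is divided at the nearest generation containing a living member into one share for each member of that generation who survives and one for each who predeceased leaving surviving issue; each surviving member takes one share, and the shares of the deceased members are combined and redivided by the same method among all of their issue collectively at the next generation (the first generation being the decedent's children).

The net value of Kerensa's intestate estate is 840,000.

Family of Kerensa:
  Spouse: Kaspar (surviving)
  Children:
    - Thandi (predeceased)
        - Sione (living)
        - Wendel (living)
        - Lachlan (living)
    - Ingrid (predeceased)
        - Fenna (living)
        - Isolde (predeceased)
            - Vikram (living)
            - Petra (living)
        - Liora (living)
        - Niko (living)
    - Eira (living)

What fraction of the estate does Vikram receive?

Vikram receives 1/35 of the estate.

Kaspar takes two-fifths of 840,000 = 336,000. The remaining 504,000 passes to the descendants.
The descendants' portion (504,000) is divided at the children's generation into 3 shares of 168,000. Eira takes 168,000. The 2 shares of the deceased (Thandi and Ingrid) are combined into a pool of 336,000.
That pool (336,000) is divided at the grandchildren's generation into 7 shares of 48,000. Sione, Wendel, Lachlan, Fenna, Liora, and Niko each take 48,000. The remaining share for the deceased Isolde (48,000) is carried to the next generation.
That pool (48,000) is divided at the great-grandchildren's generation equally among Vikram and Petra: 24,000 each.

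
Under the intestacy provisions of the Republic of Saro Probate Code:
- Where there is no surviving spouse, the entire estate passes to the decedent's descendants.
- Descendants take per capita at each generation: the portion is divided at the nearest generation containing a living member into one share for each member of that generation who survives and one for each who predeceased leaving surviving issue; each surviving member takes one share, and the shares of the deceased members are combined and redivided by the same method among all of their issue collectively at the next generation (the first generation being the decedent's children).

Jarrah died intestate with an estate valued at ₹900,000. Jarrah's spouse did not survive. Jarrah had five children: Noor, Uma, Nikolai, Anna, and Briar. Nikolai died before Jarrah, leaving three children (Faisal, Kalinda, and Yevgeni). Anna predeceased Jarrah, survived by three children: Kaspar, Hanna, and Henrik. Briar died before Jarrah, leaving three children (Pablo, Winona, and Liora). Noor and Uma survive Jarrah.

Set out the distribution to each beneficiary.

Noor: ₹180,000; Uma: ₹180,000; Faisal: ₹60,000; Kalinda: ₹60,000; Yevgeni: ₹60,000; Kaspar: ₹60,000; Hanna: ₹60,000; Henrik: ₹60,000; Pablo: ₹60,000; Winona: ₹60,000; Liora: ₹60,000

The entire ₹900,000 passes to the descendants.
That amount (₹900,000) is divided at the children's generation into 5 shares of ₹180,000. Noor and Uma each take ₹180,000. The 3 shares of the deceased (Nikolai, Anna, and Briar) are combined into a pool of ₹540,000.
That pool (₹540,000) is divided at the grandchildren's generation equally among Faisal, Kalinda, Yevgeni, Kaspar, Hanna, Henrik, Pablo, Winona, and Liora: ₹60,000 each.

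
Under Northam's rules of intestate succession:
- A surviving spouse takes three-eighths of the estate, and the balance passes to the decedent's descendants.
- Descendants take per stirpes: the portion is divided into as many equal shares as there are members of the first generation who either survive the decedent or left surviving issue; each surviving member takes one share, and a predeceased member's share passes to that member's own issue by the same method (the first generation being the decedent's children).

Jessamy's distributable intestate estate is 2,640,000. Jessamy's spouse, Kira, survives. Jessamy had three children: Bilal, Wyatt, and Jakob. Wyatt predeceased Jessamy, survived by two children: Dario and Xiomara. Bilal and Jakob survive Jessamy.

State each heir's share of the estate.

Kira: 990,000; Bilal: 550,000; Dario: 275,000; Xiomara: 275,000; Jakob: 550,000

Kira takes three-eighths of 2,640,000 = 990,000. The remaining 1,650,000 passes to the descendants.
The descendants' portion (1,650,000) is divided into 3 shares of 550,000: Bilal and Jakob each take 550,000; Wyatt's 550,000 share passes to Wyatt's issue.
Wyatt's share (550,000) is divided into 2 shares of 275,000: Dario and Xiomara each take 275,000.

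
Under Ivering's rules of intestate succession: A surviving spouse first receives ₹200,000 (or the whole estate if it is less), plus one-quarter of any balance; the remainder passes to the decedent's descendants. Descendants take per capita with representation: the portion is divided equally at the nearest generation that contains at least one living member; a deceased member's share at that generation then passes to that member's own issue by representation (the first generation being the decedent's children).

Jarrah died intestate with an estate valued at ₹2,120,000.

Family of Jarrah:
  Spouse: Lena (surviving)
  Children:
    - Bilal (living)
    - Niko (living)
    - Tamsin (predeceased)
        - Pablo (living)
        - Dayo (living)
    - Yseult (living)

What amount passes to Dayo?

Dayo receives ₹180,000.

Lena first takes ₹200,000, leaving a balance of ₹1,920,000. Lena then takes one-quarter of the balance (₹480,000), for a total of ₹680,000. The remaining ₹1,440,000 passes to the descendants.
The descendants' portion (₹1,440,000) is divided into 4 shares of ₹360,000: Bilal, Niko, and Yseult each take ₹360,000; Tamsin's ₹360,000 share passes to Tamsin's issue.
Tamsin's share (₹360,000) is divided into 2 shares of ₹180,000: Pablo and Dayo each take ₹180,000.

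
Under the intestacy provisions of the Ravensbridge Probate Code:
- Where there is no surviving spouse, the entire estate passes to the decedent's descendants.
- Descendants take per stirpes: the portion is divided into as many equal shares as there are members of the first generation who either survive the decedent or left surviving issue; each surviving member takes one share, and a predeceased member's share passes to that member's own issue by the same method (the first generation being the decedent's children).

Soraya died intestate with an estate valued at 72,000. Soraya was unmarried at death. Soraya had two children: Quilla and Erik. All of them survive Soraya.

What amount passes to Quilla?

Quilla receives 36,000.

The entire 72,000 passes to the descendants.
That amount (72,000) is divided into 2 shares of 36,000: Quilla and Erik each take 36,000.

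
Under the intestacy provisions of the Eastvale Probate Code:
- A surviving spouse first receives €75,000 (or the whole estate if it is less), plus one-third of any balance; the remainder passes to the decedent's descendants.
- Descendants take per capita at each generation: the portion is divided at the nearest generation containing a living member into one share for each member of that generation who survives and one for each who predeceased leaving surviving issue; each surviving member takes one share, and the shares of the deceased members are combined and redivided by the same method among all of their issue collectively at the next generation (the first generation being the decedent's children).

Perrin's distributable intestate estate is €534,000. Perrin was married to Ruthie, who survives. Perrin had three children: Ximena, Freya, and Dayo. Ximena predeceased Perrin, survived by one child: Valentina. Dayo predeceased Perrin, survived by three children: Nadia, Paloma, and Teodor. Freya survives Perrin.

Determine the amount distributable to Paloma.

Ruthie first takes €75,000, leaving a balance of €459,000. Ruthie then takes one-third of the balance (€153,000), for a total of €228,000. The remaining €306,000 passes to the descendants.
The descendants' portion (€306,000) is divided at the children's generation into 3 shares of €102,000. Freya takes €102,000. The 2 shares of the deceased (Ximena and Dayo) are combined into a pool of €204,000.
That pool (€204,000) is divided at the grandchildren's generation equally among Valentina, Nadia, Paloma, and Teodor: €51,000 each.

Paloma receives €51,000.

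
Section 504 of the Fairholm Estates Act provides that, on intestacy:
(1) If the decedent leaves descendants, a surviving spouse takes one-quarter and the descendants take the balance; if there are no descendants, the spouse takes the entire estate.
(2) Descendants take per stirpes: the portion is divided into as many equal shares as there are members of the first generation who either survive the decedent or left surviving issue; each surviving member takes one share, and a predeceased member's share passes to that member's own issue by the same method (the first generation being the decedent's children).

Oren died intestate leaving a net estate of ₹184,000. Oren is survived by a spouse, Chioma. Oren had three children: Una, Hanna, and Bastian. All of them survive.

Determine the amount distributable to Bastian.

Chioma takes one-quarter of ₹184,000 = ₹46,000. The remaining ₹138,000 passes to the descendants.
The descendants' portion (₹138,000) is divided into 3 shares of ₹46,000: Una, Hanna, and Bastian each take ₹46,000.

Bastian receives ₹46,000.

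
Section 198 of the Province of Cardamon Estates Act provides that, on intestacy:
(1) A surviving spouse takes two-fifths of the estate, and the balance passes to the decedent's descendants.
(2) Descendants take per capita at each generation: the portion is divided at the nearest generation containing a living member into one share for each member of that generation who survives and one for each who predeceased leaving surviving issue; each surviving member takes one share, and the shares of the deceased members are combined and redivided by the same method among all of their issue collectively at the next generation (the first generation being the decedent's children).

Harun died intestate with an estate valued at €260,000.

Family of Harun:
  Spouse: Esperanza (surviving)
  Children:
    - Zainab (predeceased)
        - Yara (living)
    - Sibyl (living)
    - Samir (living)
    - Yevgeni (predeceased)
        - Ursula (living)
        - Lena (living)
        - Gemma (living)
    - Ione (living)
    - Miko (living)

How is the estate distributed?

Esperanza: €104,000; Yara: €13,000; Sibyl: €26,000; Samir: €26,000; Ursula: €13,000; Lena: €13,000; Gemma: €13,000; Ione: €26,000; Miko: €26,000

Esperanza takes two-fifths of €260,000 = €104,000. The remaining €156,000 passes to the descendants.
The descendants' portion (€156,000) is divided at the children's generation into 6 shares of €26,000. Sibyl, Samir, Ione, and Miko each take €26,000. The 2 shares of the deceased (Zainab and Yevgeni) are combined into a pool of €52,000.
That pool (€52,000) is divided at the grandchildren's generation equally among Yara, Ursula, Lena, and Gemma: €13,000 each.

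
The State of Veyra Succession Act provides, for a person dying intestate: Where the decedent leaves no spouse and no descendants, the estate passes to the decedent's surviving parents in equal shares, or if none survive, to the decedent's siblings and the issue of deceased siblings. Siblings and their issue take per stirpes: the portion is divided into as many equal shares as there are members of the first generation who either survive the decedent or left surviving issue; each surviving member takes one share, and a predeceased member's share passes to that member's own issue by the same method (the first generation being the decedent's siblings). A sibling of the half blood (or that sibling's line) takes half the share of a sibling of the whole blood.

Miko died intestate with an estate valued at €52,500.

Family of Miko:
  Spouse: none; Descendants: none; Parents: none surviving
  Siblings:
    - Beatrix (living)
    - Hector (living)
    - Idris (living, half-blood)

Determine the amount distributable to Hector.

The entire €52,500 passes to the siblings and their issue.
Counting each half-blood sibling's line as half a unit, there are 5/2 units in €52,500, so one unit is €21,000. Whole-blood lines (Beatrix and Hector) take €21,000 each; half-blood lines (Idris) take €10,500 each.

Hector receives €21,000.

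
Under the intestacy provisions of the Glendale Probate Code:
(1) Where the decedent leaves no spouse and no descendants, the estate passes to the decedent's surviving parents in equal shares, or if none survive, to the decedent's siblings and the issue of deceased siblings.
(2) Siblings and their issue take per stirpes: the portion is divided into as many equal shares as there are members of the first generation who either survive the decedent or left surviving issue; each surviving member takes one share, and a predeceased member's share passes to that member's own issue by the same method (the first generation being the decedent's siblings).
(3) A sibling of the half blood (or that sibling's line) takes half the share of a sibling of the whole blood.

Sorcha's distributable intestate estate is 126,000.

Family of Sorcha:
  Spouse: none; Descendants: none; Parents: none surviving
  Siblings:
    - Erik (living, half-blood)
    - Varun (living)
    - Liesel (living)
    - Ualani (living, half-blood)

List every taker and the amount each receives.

Erik: 21,000; Varun: 42,000; Liesel: 42,000; Ualani: 21,000

The entire 126,000 passes to the siblings and their issue.
Counting each half-blood sibling's line as half a unit, there are 3 units in 126,000, so one unit is 42,000. Whole-blood lines (Varun and Liesel) take 42,000 each; half-blood lines (Erik and Ualani) take 21,000 each.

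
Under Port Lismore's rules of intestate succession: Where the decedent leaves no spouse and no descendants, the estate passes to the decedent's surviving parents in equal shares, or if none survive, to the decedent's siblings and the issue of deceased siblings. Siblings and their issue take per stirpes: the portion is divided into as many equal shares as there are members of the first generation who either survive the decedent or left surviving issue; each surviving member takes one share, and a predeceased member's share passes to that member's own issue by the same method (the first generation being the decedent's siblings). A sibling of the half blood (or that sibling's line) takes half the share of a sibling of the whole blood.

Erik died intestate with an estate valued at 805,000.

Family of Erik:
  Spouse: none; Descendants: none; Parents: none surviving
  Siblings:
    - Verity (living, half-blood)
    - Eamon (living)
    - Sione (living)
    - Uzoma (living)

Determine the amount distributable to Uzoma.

The entire 805,000 passes to the siblings and their issue.
Counting each half-blood sibling's line as half a unit, there are 7/2 units in 805,000, so one unit is 230,000. Whole-blood lines (Eamon, Sione, and Uzoma) take 230,000 each; half-blood lines (Verity) take 115,000 each.

Uzoma receives 230,000.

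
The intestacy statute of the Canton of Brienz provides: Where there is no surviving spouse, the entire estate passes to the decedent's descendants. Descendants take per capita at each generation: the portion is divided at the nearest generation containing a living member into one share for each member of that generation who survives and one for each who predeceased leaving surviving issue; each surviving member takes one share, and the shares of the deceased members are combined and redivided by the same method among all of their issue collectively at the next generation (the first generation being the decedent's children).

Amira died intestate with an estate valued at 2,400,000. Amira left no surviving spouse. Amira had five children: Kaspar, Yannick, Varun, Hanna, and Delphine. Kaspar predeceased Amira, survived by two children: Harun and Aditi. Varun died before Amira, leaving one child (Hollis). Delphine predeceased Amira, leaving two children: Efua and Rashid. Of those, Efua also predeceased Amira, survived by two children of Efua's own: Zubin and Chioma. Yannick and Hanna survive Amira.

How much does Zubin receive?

The entire 2,400,000 passes to the descendants.
That amount (2,400,000) is divided at the children's generation into 5 shares of 480,000. Yannick and Hanna each take 480,000. The 3 shares of the deceased (Kaspar, Varun, and Delphine) are combined into a pool of 1,440,000.
That pool (1,440,000) is divided at the grandchildren's generation into 5 shares of 288,000. Harun, Aditi, Hollis, and Rashid each take 288,000. The remaining share for the deceased Efua (288,000) is carried to the next generation.
That pool (288,000) is divided at the great-grandchildren's generation equally among Zubin and Chioma: 144,000 each.

Zubin receives 144,000.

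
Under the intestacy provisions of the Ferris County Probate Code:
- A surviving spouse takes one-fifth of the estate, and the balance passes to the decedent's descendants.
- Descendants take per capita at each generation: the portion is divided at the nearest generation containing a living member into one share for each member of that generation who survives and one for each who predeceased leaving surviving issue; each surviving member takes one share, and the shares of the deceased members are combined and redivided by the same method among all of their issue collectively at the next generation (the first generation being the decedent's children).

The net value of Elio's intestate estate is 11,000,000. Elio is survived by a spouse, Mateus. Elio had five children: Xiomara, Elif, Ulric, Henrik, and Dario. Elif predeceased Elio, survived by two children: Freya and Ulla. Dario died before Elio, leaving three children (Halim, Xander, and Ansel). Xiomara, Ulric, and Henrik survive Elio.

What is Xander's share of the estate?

Mateus takes one-fifth of 11,000,000 = 2,200,000. The remaining 8,800,000 passes to the descendants.
The descendants' portion (8,800,000) is divided at the children's generation into 5 shares of 1,760,000. Xiomara, Ulric, and Henrik each take 1,760,000. The 2 shares of the deceased (Elif and Dario) are combined into a pool of 3,520,000.
That pool (3,520,000) is divided at the grandchildren's generation equally among Freya, Ulla, Halim, Xander, and Ansel: 704,000 each.

Xander receives 704,000.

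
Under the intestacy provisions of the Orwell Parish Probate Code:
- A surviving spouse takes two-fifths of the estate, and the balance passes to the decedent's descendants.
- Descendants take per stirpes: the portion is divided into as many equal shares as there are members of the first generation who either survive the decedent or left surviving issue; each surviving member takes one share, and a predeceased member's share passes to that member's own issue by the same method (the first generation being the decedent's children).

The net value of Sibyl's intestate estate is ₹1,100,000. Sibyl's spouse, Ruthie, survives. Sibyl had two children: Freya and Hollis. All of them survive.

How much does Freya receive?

Freya receives ₹330,000.

Ruthie takes two-fifths of ₹1,100,000 = ₹440,000. The remaining ₹660,000 passes to the descendants.
The descendants' portion (₹660,000) is divided into 2 shares of ₹330,000: Freya and Hollis each take ₹330,000.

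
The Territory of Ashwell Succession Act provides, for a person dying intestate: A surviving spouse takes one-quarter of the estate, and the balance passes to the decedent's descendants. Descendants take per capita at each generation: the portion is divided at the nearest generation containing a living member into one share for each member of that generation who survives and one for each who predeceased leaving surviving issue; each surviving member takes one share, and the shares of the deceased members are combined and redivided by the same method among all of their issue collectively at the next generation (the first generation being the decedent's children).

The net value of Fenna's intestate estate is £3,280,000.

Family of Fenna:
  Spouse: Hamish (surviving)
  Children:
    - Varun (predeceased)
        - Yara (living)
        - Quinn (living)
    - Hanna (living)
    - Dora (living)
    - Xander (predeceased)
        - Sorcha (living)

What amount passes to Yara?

Yara receives £410,000.

Hamish takes one-quarter of £3,280,000 = £820,000. The remaining £2,460,000 passes to the descendants.
The descendants' portion (£2,460,000) is divided at the children's generation into 4 shares of £615,000. Hanna and Dora each take £615,000. The 2 shares of the deceased (Varun and Xander) are combined into a pool of £1,230,000.
That pool (£1,230,000) is divided at the grandchildren's generation equally among Yara, Quinn, and Sorcha: £410,000 each.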